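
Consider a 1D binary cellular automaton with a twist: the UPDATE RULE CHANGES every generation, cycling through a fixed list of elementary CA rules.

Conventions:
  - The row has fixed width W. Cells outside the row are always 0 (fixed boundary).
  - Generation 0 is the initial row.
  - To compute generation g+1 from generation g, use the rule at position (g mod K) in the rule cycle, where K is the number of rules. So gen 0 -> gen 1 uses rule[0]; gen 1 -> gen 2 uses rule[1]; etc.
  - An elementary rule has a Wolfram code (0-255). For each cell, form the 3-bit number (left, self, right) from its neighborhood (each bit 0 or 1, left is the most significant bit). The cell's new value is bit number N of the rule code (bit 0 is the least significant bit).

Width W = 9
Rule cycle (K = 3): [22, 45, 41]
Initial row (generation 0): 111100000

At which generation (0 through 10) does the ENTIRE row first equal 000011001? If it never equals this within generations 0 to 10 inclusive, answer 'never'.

Gen 0: 111100000
Gen 1 (rule 22): 000010000
Gen 2 (rule 45): 111010111
Gen 3 (rule 41): 100101100
Gen 4 (rule 22): 111100010
Gen 5 (rule 45): 100001010
Gen 6 (rule 41): 001100100
Gen 7 (rule 22): 010011110
Gen 8 (rule 45): 010010000
Gen 9 (rule 41): 000000111
Gen 10 (rule 22): 000001000

Answer: never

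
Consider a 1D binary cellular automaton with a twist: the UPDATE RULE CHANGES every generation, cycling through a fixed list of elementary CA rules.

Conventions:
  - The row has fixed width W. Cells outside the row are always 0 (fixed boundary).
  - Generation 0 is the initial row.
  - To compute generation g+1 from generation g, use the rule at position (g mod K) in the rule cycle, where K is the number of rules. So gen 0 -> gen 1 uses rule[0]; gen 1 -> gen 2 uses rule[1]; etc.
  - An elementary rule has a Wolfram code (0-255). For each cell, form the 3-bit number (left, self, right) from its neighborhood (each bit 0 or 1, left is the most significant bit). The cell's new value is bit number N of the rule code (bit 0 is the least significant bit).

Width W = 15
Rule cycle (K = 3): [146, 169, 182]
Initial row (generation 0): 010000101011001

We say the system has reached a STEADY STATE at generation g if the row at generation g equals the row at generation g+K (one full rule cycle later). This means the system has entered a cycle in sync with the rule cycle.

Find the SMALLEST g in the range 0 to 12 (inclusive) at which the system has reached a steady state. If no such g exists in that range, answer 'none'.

Gen 0: 010000101011001
Gen 1 (rule 146): 101001000000110
Gen 2 (rule 169): 010000011110100
Gen 3 (rule 182): 111000101101110
Gen 4 (rule 146): 010101000000101
Gen 5 (rule 169): 001010011110010
Gen 6 (rule 182): 011111101101111
Gen 7 (rule 146): 101111000000110
Gen 8 (rule 169): 011110011110100
Gen 9 (rule 182): 101101101101110
Gen 10 (rule 146): 000000000000101
Gen 11 (rule 169): 111111111110010
Gen 12 (rule 182): 011111111101111
Gen 13 (rule 146): 101111111000110
Gen 14 (rule 169): 011111110010100
Gen 15 (rule 182): 101111101111110

Answer: none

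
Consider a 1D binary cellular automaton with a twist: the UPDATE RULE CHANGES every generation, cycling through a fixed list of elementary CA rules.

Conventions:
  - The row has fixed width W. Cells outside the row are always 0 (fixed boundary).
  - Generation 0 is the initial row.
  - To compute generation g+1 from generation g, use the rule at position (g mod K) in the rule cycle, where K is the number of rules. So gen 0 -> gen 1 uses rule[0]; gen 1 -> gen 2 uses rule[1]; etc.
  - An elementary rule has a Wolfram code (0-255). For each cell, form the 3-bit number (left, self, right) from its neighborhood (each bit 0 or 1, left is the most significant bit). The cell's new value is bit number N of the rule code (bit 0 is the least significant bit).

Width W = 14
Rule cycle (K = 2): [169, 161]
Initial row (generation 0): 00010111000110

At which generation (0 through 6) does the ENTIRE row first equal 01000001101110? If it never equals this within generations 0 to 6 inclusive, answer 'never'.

Gen 0: 00010111000110
Gen 1 (rule 169): 11001110010100
Gen 2 (rule 161): 00000100001001
Gen 3 (rule 169): 11110001100000
Gen 4 (rule 161): 01100100001111
Gen 5 (rule 169): 01000001101110
Gen 6 (rule 161): 00011100010100

Answer: 5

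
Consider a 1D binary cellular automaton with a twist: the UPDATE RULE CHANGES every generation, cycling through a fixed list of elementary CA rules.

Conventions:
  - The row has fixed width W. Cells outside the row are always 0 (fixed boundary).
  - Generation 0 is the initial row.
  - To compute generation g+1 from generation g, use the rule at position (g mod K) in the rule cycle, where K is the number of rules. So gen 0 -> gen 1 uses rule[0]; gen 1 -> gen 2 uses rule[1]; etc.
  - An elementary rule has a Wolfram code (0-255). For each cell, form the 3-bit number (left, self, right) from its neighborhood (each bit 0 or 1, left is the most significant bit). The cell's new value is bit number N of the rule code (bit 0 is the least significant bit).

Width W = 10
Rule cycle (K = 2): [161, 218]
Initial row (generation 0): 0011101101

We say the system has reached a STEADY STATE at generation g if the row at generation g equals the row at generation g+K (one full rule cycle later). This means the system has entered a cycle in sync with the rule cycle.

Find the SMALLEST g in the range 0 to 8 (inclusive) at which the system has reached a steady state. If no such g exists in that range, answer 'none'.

Gen 0: 0011101101
Gen 1 (rule 161): 1001010010
Gen 2 (rule 218): 0110001101
Gen 3 (rule 161): 0000100010
Gen 4 (rule 218): 0001010101
Gen 5 (rule 161): 1100101010
Gen 6 (rule 218): 1111000001
Gen 7 (rule 161): 0110011100
Gen 8 (rule 218): 1111111110
Gen 9 (rule 161): 0111111100
Gen 10 (rule 218): 1111111110

Answer: 8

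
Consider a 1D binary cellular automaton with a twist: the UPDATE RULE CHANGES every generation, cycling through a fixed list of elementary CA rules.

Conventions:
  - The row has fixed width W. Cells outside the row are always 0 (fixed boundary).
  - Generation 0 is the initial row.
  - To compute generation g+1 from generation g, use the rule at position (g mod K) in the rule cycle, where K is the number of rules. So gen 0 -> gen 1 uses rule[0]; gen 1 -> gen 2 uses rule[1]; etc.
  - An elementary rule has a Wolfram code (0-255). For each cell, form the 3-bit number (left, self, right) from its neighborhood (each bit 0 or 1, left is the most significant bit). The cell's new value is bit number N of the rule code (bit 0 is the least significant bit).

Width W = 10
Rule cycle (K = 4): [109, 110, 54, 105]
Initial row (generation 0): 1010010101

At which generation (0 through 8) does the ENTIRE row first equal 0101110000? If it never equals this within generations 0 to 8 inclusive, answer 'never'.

Gen 0: 1010010101
Gen 1 (rule 109): 1110011111
Gen 2 (rule 110): 1010110001
Gen 3 (rule 54): 1111001011
Gen 4 (rule 105): 1001000111
Gen 5 (rule 109): 1001010101
Gen 6 (rule 110): 1011111111
Gen 7 (rule 54): 1100000000
Gen 8 (rule 105): 1101111111

Answer: never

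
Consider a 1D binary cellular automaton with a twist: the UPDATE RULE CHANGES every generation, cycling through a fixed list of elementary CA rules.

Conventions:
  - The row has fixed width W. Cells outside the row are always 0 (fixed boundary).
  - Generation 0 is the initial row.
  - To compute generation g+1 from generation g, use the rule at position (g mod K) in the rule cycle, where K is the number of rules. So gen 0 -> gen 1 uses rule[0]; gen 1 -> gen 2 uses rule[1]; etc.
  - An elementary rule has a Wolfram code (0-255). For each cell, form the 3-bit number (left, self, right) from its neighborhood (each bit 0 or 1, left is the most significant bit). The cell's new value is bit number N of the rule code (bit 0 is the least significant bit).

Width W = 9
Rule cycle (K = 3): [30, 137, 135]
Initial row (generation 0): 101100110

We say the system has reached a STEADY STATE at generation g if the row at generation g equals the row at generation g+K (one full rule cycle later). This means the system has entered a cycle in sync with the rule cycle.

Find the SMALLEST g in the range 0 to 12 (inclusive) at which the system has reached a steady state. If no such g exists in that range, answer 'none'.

Answer: 5

Derivation:
Gen 0: 101100110
Gen 1 (rule 30): 101011101
Gen 2 (rule 137): 000011000
Gen 3 (rule 135): 111100011
Gen 4 (rule 30): 100010110
Gen 5 (rule 137): 001000100
Gen 6 (rule 135): 111011101
Gen 7 (rule 30): 100010001
Gen 8 (rule 137): 001000100
Gen 9 (rule 135): 111011101
Gen 10 (rule 30): 100010001
Gen 11 (rule 137): 001000100
Gen 12 (rule 135): 111011101
Gen 13 (rule 30): 100010001
Gen 14 (rule 137): 001000100
Gen 15 (rule 135): 111011101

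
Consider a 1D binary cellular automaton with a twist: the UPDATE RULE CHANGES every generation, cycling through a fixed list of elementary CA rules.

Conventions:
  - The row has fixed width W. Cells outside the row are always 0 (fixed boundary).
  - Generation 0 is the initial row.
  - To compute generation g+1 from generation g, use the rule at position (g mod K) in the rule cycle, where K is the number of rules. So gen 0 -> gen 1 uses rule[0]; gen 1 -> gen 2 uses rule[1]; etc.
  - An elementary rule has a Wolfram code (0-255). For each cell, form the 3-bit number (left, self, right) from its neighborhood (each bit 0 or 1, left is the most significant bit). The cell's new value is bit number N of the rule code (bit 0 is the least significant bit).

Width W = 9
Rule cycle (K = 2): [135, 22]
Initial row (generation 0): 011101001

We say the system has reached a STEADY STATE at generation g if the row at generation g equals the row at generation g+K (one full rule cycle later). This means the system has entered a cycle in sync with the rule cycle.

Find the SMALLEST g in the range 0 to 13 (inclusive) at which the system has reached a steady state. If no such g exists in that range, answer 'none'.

Answer: 10

Derivation:
Gen 0: 011101001
Gen 1 (rule 135): 101001011
Gen 2 (rule 22): 101111000
Gen 3 (rule 135): 100110011
Gen 4 (rule 22): 111001100
Gen 5 (rule 135): 010010001
Gen 6 (rule 22): 111111011
Gen 7 (rule 135): 011110000
Gen 8 (rule 22): 100001000
Gen 9 (rule 135): 101111011
Gen 10 (rule 22): 100000000
Gen 11 (rule 135): 101111111
Gen 12 (rule 22): 100000000
Gen 13 (rule 135): 101111111
Gen 14 (rule 22): 100000000
Gen 15 (rule 135): 101111111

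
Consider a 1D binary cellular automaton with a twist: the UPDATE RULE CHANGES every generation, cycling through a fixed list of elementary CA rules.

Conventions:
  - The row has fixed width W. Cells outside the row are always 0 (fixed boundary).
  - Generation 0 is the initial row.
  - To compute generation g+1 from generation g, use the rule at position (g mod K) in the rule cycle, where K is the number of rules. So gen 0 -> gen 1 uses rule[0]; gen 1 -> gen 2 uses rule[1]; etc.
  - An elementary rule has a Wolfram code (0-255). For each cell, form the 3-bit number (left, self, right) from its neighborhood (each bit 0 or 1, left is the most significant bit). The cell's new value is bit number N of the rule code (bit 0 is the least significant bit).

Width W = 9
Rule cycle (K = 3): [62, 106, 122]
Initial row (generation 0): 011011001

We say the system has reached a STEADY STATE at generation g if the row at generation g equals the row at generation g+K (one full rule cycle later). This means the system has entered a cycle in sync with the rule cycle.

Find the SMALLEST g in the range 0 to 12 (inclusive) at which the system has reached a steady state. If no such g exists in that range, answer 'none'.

Gen 0: 011011001
Gen 1 (rule 62): 110110111
Gen 2 (rule 106): 111111101
Gen 3 (rule 122): 100000110
Gen 4 (rule 62): 110001101
Gen 5 (rule 106): 110011110
Gen 6 (rule 122): 111110011
Gen 7 (rule 62): 100001110
Gen 8 (rule 106): 000011010
Gen 9 (rule 122): 000111101
Gen 10 (rule 62): 001100011
Gen 11 (rule 106): 011100111
Gen 12 (rule 122): 110111101
Gen 13 (rule 62): 101100011
Gen 14 (rule 106): 011100111
Gen 15 (rule 122): 110111101

Answer: 11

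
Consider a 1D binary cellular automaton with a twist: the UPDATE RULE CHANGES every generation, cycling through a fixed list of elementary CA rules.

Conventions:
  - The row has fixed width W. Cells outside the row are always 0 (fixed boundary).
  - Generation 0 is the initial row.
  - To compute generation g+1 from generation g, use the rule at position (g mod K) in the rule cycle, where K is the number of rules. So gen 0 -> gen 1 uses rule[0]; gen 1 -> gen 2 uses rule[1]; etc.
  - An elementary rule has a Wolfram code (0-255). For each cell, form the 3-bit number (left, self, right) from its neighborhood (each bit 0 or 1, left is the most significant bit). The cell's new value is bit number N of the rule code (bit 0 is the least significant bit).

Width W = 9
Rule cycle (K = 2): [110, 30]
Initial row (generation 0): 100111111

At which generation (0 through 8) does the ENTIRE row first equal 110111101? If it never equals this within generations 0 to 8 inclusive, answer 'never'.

Answer: never

Derivation:
Gen 0: 100111111
Gen 1 (rule 110): 101100001
Gen 2 (rule 30): 101010011
Gen 3 (rule 110): 111110111
Gen 4 (rule 30): 100000100
Gen 5 (rule 110): 100001100
Gen 6 (rule 30): 110011010
Gen 7 (rule 110): 110111110
Gen 8 (rule 30): 100100001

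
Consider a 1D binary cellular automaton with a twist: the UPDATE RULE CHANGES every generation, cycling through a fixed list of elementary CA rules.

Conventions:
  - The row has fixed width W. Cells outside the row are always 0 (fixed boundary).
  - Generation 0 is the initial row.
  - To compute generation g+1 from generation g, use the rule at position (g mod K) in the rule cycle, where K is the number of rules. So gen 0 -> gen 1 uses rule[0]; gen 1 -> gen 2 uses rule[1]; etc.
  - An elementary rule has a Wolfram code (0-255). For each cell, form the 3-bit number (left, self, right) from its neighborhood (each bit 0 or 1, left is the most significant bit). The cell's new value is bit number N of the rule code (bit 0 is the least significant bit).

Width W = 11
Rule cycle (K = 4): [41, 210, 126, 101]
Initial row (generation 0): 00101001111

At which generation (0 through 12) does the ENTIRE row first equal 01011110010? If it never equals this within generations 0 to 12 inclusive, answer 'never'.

Answer: 8

Derivation:
Gen 0: 00101001111
Gen 1 (rule 41): 10010001000
Gen 2 (rule 210): 01101010100
Gen 3 (rule 126): 11111111110
Gen 4 (rule 101): 00000000010
Gen 5 (rule 41): 11111111000
Gen 6 (rule 210): 01111111100
Gen 7 (rule 126): 11000000110
Gen 8 (rule 101): 01011110010
Gen 9 (rule 41): 00110000000
Gen 10 (rule 210): 01011000000
Gen 11 (rule 126): 11111100000
Gen 12 (rule 101): 00000101111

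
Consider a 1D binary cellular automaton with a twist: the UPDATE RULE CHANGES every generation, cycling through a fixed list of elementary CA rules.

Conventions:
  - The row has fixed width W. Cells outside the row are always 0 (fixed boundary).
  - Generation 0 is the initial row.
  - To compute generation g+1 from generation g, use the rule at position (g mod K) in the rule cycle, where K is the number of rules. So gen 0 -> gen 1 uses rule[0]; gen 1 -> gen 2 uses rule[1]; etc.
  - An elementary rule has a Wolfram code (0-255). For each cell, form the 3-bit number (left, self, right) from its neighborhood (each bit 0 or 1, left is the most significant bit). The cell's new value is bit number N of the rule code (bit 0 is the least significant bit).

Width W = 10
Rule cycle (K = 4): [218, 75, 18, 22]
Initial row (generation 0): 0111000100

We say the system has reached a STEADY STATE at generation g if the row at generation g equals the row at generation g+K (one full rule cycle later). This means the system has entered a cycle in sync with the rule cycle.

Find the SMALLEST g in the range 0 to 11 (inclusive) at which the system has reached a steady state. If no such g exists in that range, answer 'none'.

Answer: 7

Derivation:
Gen 0: 0111000100
Gen 1 (rule 218): 1111101010
Gen 2 (rule 75): 1000100000
Gen 3 (rule 18): 0101010000
Gen 4 (rule 22): 1101011000
Gen 5 (rule 218): 1100011100
Gen 6 (rule 75): 1101110101
Gen 7 (rule 18): 0000000000
Gen 8 (rule 22): 0000000000
Gen 9 (rule 218): 0000000000
Gen 10 (rule 75): 1111111111
Gen 11 (rule 18): 0000000000
Gen 12 (rule 22): 0000000000
Gen 13 (rule 218): 0000000000
Gen 14 (rule 75): 1111111111
Gen 15 (rule 18): 0000000000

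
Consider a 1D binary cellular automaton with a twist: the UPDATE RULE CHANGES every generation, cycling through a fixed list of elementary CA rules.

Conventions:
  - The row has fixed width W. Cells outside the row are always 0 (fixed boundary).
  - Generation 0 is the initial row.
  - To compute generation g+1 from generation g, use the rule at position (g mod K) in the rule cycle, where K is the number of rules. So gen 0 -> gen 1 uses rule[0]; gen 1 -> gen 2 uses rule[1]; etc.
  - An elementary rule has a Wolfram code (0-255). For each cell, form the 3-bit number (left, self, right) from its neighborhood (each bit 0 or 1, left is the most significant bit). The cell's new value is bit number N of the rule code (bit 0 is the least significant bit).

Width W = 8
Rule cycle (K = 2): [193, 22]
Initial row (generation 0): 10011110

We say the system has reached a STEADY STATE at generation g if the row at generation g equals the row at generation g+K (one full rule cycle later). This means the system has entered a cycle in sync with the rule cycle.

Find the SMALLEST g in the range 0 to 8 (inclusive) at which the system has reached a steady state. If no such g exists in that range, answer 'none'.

Gen 0: 10011110
Gen 1 (rule 193): 00001110
Gen 2 (rule 22): 00010001
Gen 3 (rule 193): 11000100
Gen 4 (rule 22): 00101110
Gen 5 (rule 193): 10000110
Gen 6 (rule 22): 11001001
Gen 7 (rule 193): 01000000
Gen 8 (rule 22): 11100000
Gen 9 (rule 193): 01101111
Gen 10 (rule 22): 10000000

Answer: none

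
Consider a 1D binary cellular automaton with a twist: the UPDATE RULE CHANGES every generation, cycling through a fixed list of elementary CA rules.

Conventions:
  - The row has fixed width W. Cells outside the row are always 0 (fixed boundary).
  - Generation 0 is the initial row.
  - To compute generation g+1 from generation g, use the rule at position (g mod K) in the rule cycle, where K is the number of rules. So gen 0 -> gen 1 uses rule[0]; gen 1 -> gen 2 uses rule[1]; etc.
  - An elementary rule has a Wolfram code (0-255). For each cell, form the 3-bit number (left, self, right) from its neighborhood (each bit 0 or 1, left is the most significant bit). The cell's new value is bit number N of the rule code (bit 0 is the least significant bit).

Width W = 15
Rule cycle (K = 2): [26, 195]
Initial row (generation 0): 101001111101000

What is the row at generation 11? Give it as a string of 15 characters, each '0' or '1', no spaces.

Gen 0: 101001111101000
Gen 1 (rule 26): 000111000000100
Gen 2 (rule 195): 111011011111001
Gen 3 (rule 26): 100010010000110
Gen 4 (rule 195): 001100100111010
Gen 5 (rule 26): 011011011100001
Gen 6 (rule 195): 101001001101110
Gen 7 (rule 26): 000110111001001
Gen 8 (rule 195): 111010011010010
Gen 9 (rule 26): 100001110001101
Gen 10 (rule 195): 001110110110100
Gen 11 (rule 26): 011000100100010

Answer: 011000100100010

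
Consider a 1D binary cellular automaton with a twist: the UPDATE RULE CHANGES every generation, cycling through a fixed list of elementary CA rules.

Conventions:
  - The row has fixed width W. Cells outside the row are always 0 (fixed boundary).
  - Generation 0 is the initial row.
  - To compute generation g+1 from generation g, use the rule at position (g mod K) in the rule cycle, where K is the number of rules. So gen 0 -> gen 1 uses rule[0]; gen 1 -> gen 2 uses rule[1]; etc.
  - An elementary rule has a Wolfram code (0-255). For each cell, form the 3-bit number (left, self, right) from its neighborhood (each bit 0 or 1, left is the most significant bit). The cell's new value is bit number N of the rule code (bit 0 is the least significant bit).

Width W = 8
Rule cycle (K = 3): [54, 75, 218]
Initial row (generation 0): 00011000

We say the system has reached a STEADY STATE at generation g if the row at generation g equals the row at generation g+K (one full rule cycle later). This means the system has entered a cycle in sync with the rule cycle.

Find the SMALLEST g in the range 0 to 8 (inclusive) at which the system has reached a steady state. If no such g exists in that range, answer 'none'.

Gen 0: 00011000
Gen 1 (rule 54): 00100100
Gen 2 (rule 75): 11001001
Gen 3 (rule 218): 11110110
Gen 4 (rule 54): 00001001
Gen 5 (rule 75): 11110010
Gen 6 (rule 218): 11111101
Gen 7 (rule 54): 00000011
Gen 8 (rule 75): 11111111
Gen 9 (rule 218): 11111111
Gen 10 (rule 54): 00000000
Gen 11 (rule 75): 11111111

Answer: 8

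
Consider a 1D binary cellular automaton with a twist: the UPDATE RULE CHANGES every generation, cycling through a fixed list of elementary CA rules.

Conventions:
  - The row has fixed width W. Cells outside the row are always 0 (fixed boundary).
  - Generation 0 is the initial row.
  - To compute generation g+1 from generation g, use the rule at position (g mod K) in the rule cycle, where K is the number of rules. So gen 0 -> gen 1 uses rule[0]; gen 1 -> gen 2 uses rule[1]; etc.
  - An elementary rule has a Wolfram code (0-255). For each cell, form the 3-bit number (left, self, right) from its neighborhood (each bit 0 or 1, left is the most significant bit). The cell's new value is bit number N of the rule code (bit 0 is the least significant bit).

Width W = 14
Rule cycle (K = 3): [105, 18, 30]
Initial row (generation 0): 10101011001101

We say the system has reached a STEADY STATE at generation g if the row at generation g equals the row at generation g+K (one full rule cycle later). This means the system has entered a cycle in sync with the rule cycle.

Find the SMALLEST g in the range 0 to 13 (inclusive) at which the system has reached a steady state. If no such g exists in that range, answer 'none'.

Answer: 5

Derivation:
Gen 0: 10101011001101
Gen 1 (rule 105): 01010111001110
Gen 2 (rule 18): 10000000110001
Gen 3 (rule 30): 11000001101011
Gen 4 (rule 105): 11011101110111
Gen 5 (rule 18): 00000000000000
Gen 6 (rule 30): 00000000000000
Gen 7 (rule 105): 11111111111111
Gen 8 (rule 18): 00000000000000
Gen 9 (rule 30): 00000000000000
Gen 10 (rule 105): 11111111111111
Gen 11 (rule 18): 00000000000000
Gen 12 (rule 30): 00000000000000
Gen 13 (rule 105): 11111111111111
Gen 14 (rule 18): 00000000000000
Gen 15 (rule 30): 00000000000000
Gen 16 (rule 105): 11111111111111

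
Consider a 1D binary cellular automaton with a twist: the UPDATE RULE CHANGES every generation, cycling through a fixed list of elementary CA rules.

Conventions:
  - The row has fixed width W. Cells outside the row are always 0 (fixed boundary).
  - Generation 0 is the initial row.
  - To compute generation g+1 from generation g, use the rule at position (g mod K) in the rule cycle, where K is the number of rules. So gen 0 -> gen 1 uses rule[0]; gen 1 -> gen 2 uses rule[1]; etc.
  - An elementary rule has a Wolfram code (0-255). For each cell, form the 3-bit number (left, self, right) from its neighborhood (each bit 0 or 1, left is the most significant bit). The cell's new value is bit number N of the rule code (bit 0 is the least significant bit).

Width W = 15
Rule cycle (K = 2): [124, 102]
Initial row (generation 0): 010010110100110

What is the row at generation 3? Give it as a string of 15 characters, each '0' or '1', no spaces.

Gen 0: 010010110100110
Gen 1 (rule 124): 011011111110111
Gen 2 (rule 102): 101100000011001
Gen 3 (rule 124): 111110000011101

Answer: 111110000011101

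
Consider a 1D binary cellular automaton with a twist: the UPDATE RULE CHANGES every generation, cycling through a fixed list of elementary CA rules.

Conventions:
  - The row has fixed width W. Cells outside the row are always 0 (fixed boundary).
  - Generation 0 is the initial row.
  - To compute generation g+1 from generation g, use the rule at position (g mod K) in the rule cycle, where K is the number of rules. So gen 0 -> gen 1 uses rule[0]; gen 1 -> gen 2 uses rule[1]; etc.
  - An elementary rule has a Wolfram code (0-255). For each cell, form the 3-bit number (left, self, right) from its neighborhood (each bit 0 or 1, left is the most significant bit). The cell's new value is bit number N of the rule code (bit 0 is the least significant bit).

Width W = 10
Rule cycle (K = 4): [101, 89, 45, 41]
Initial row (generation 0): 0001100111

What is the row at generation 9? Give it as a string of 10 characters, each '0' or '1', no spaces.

Gen 0: 0001100111
Gen 1 (rule 101): 1100100001
Gen 2 (rule 89): 1110011100
Gen 3 (rule 45): 1000010001
Gen 4 (rule 41): 0011000100
Gen 5 (rule 101): 1001010101
Gen 6 (rule 89): 0100000000
Gen 7 (rule 45): 0101111111
Gen 8 (rule 41): 0011000000
Gen 9 (rule 101): 1001011111

Answer: 1001011111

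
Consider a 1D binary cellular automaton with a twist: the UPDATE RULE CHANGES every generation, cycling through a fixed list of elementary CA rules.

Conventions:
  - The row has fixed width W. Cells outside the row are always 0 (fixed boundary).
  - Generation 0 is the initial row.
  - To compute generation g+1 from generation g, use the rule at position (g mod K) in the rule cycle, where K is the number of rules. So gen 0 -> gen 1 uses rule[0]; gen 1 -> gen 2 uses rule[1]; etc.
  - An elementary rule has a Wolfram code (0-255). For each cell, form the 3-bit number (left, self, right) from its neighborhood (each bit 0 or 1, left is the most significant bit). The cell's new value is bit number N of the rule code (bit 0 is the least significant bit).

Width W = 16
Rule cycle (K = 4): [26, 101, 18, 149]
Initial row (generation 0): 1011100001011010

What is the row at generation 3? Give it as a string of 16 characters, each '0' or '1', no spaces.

Answer: 0001101101100000

Derivation:
Gen 0: 1011100001011010
Gen 1 (rule 26): 0010010010010001
Gen 2 (rule 101): 1010010010010101
Gen 3 (rule 18): 0001101101100000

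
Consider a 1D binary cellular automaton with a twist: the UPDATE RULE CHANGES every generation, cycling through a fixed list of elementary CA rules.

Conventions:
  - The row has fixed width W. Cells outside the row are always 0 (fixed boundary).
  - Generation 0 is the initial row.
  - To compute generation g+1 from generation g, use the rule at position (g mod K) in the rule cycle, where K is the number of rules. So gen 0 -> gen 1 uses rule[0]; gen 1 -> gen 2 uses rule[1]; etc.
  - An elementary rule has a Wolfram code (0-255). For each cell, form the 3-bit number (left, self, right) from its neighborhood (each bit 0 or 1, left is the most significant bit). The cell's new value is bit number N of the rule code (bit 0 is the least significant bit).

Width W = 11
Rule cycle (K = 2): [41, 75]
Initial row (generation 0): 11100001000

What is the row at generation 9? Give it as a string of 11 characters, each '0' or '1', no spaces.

Gen 0: 11100001000
Gen 1 (rule 41): 10001100011
Gen 2 (rule 75): 00111101111
Gen 3 (rule 41): 10100011000
Gen 4 (rule 75): 00001111011
Gen 5 (rule 41): 11101000110
Gen 6 (rule 75): 10100011110
Gen 7 (rule 41): 01001010000
Gen 8 (rule 75): 10010000111
Gen 9 (rule 41): 00000110100

Answer: 00000110100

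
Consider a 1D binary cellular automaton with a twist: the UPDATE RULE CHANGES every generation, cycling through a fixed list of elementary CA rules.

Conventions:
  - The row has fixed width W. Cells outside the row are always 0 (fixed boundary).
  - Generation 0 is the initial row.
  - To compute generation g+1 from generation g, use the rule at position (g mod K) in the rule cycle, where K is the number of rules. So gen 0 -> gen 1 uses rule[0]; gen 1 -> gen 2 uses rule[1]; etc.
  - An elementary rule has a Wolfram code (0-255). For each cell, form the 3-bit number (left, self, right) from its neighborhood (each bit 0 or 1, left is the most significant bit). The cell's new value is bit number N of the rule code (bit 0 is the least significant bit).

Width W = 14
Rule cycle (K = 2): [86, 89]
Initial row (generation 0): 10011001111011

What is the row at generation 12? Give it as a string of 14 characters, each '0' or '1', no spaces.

Gen 0: 10011001111011
Gen 1 (rule 86): 11101110001001
Gen 2 (rule 89): 10101011100100
Gen 3 (rule 86): 10101000111110
Gen 4 (rule 89): 00000110100011
Gen 5 (rule 86): 00001010110101
Gen 6 (rule 89): 11100000110000
Gen 7 (rule 86): 00110001011000
Gen 8 (rule 89): 10111100011111
Gen 9 (rule 86): 10000110100001
Gen 10 (rule 89): 01110110011100
Gen 11 (rule 86): 10010011100110
Gen 12 (rule 89): 01001010110111

Answer: 01001010110111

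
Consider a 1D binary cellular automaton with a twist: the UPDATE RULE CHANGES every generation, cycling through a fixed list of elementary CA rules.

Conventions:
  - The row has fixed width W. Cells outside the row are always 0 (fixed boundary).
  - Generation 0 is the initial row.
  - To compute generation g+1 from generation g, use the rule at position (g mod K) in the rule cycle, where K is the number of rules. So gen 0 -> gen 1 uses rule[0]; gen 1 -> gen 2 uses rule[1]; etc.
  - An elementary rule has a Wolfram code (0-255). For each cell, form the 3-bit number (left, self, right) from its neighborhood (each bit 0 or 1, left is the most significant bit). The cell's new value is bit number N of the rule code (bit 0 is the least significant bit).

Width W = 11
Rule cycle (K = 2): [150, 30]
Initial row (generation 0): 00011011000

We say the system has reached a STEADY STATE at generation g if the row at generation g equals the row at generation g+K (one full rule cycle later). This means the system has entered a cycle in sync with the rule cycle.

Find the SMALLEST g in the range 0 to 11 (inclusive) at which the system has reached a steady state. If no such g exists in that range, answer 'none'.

Gen 0: 00011011000
Gen 1 (rule 150): 00100000100
Gen 2 (rule 30): 01110001110
Gen 3 (rule 150): 10101010101
Gen 4 (rule 30): 10101010101
Gen 5 (rule 150): 10101010101
Gen 6 (rule 30): 10101010101
Gen 7 (rule 150): 10101010101
Gen 8 (rule 30): 10101010101
Gen 9 (rule 150): 10101010101
Gen 10 (rule 30): 10101010101
Gen 11 (rule 150): 10101010101
Gen 12 (rule 30): 10101010101
Gen 13 (rule 150): 10101010101

Answer: 3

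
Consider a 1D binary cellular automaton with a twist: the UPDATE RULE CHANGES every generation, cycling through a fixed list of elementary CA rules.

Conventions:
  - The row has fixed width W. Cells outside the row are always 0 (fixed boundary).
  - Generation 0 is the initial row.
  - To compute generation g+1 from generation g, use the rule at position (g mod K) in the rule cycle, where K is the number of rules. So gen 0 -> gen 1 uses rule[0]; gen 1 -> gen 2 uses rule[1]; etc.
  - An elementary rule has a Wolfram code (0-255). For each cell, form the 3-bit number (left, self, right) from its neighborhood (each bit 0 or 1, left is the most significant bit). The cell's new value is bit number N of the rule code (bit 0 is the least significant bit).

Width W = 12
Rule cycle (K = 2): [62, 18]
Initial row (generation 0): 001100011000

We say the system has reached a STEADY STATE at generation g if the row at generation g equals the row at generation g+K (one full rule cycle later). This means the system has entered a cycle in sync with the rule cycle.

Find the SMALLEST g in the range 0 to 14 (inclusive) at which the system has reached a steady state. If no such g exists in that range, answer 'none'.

Answer: 8

Derivation:
Gen 0: 001100011000
Gen 1 (rule 62): 011010110100
Gen 2 (rule 18): 100000000010
Gen 3 (rule 62): 110000000111
Gen 4 (rule 18): 001000001000
Gen 5 (rule 62): 011100011100
Gen 6 (rule 18): 100010100010
Gen 7 (rule 62): 110111110111
Gen 8 (rule 18): 000000000000
Gen 9 (rule 62): 000000000000
Gen 10 (rule 18): 000000000000
Gen 11 (rule 62): 000000000000
Gen 12 (rule 18): 000000000000
Gen 13 (rule 62): 000000000000
Gen 14 (rule 18): 000000000000
Gen 15 (rule 62): 000000000000
Gen 16 (rule 18): 000000000000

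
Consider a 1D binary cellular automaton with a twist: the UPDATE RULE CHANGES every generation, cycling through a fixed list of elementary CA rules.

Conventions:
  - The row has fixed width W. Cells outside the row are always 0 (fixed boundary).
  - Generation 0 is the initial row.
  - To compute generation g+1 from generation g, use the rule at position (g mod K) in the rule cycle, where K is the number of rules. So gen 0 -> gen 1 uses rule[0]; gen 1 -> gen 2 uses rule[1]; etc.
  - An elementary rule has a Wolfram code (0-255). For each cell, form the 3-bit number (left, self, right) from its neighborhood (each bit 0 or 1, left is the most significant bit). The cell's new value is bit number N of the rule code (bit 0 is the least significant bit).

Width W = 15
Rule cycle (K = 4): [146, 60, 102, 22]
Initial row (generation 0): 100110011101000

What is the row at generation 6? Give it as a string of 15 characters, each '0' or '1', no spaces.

Gen 0: 100110011101000
Gen 1 (rule 146): 011001101000100
Gen 2 (rule 60): 010101011100110
Gen 3 (rule 102): 111111100101010
Gen 4 (rule 22): 000000011101011
Gen 5 (rule 146): 000000101000000
Gen 6 (rule 60): 000000111100000

Answer: 000000111100000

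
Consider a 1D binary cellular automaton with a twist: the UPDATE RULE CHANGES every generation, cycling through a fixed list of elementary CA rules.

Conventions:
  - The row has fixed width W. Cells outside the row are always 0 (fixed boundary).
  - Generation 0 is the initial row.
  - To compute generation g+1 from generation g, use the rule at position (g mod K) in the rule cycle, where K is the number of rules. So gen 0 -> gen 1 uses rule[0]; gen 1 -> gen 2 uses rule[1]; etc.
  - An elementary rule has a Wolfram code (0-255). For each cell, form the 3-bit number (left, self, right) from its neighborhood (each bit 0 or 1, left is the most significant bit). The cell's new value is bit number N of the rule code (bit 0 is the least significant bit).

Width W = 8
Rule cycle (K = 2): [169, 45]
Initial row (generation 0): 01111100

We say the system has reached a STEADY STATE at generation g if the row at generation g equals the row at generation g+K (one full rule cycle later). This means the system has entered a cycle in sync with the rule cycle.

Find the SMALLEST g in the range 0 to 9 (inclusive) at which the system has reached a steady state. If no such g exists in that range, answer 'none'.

Gen 0: 01111100
Gen 1 (rule 169): 01111001
Gen 2 (rule 45): 01000001
Gen 3 (rule 169): 00011100
Gen 4 (rule 45): 11010001
Gen 5 (rule 169): 10100100
Gen 6 (rule 45): 11100101
Gen 7 (rule 169): 11000010
Gen 8 (rule 45): 10011010
Gen 9 (rule 169): 00010100
Gen 10 (rule 45): 11011101
Gen 11 (rule 169): 10111010

Answer: none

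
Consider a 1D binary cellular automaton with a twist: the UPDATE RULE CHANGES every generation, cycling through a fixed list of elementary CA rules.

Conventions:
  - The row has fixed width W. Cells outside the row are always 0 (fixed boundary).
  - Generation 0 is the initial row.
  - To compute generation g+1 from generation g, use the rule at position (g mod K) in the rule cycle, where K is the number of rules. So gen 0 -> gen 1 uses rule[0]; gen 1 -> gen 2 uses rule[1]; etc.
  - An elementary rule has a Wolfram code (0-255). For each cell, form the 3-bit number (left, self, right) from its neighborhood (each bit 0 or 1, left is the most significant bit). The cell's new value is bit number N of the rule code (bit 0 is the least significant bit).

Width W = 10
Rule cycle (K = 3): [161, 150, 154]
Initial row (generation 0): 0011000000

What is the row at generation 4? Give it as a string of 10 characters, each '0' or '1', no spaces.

Gen 0: 0011000000
Gen 1 (rule 161): 1000011111
Gen 2 (rule 150): 1100101110
Gen 3 (rule 154): 1011001101
Gen 4 (rule 161): 0100000010

Answer: 0100000010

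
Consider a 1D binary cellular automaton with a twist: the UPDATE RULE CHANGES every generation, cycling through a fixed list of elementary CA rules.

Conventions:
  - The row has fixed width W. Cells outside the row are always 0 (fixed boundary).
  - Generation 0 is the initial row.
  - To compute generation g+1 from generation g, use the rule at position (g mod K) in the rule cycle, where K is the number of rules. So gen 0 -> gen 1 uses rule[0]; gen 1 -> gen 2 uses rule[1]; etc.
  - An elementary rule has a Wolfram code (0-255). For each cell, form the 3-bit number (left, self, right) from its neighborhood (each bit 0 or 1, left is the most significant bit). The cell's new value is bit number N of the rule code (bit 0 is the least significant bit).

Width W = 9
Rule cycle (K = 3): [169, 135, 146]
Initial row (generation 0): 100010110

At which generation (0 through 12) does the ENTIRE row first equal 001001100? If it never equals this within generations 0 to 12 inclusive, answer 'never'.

Answer: 1

Derivation:
Gen 0: 100010110
Gen 1 (rule 169): 001001100
Gen 2 (rule 135): 111010001
Gen 3 (rule 146): 010001010
Gen 4 (rule 169): 000100100
Gen 5 (rule 135): 111101101
Gen 6 (rule 146): 011000000
Gen 7 (rule 169): 010011111
Gen 8 (rule 135): 110101110
Gen 9 (rule 146): 000000101
Gen 10 (rule 169): 111110010
Gen 11 (rule 135): 011100110
Gen 12 (rule 146): 101011001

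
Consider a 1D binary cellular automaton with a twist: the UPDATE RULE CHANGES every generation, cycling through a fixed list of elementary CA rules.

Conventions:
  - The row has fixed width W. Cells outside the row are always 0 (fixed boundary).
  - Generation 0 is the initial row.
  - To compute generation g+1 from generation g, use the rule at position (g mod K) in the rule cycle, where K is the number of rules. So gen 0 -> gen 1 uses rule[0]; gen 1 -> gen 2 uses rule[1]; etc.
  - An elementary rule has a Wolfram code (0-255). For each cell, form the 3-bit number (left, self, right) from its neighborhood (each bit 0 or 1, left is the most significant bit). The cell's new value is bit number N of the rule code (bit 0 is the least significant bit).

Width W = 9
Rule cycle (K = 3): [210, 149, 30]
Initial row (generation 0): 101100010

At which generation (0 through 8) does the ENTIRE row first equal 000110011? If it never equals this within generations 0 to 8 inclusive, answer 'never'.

Gen 0: 101100010
Gen 1 (rule 210): 000110101
Gen 2 (rule 149): 110000101
Gen 3 (rule 30): 101001101
Gen 4 (rule 210): 000110100
Gen 5 (rule 149): 110000111
Gen 6 (rule 30): 101001100
Gen 7 (rule 210): 000110110
Gen 8 (rule 149): 110000001

Answer: never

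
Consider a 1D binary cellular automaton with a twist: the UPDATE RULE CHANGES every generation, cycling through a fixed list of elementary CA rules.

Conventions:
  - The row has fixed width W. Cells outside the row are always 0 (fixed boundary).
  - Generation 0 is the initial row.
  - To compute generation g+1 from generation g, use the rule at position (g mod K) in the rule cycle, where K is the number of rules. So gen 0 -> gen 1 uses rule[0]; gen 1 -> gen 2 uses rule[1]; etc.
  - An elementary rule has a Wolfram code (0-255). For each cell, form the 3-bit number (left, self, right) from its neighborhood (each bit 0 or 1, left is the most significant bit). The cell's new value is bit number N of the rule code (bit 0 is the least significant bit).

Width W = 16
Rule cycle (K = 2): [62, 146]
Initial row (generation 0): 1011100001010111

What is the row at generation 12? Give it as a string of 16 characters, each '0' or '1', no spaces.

Gen 0: 1011100001010111
Gen 1 (rule 62): 1110010011111100
Gen 2 (rule 146): 0101101101111010
Gen 3 (rule 62): 1111011011000111
Gen 4 (rule 146): 0110000000101010
Gen 5 (rule 62): 1101000001111111
Gen 6 (rule 146): 0000100010111110
Gen 7 (rule 62): 0001110111100001
Gen 8 (rule 146): 0010100011010010
Gen 9 (rule 62): 0111110110111111
Gen 10 (rule 146): 1011100000011110
Gen 11 (rule 62): 1110010000110001
Gen 12 (rule 146): 0101101001001010

Answer: 0101101001001010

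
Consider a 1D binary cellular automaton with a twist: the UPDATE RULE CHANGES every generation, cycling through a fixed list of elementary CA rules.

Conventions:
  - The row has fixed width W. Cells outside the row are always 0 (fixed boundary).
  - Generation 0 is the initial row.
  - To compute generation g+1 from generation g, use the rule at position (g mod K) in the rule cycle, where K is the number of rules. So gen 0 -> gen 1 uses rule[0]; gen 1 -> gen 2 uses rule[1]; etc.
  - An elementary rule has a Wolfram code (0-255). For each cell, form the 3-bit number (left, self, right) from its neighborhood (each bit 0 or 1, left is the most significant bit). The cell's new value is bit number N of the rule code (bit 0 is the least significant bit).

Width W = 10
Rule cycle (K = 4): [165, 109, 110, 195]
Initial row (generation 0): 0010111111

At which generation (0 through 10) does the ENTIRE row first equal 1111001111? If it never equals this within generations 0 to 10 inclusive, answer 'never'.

Gen 0: 0010111111
Gen 1 (rule 165): 1011011110
Gen 2 (rule 109): 1111110010
Gen 3 (rule 110): 1000010110
Gen 4 (rule 195): 0011100010
Gen 5 (rule 165): 1001001010
Gen 6 (rule 109): 1001001110
Gen 7 (rule 110): 1011011010
Gen 8 (rule 195): 0001001000
Gen 9 (rule 165): 1101001011
Gen 10 (rule 109): 1111001111

Answer: 10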